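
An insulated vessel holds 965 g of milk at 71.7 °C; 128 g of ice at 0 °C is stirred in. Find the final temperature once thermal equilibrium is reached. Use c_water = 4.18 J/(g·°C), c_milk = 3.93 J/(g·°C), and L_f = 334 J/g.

T_f ≈ 53.0 °C

Energy balance with sensible and latent terms:
fusion: m_ice L_f = 128·334 = 42752
  warm the meltwater: 535.04 T
  milk: 3792.5(T − 71.7)
4327.5 T = 271919 − 42752 = 229167
T ≈ 52.96 °C (positive, so assuming full melt was valid).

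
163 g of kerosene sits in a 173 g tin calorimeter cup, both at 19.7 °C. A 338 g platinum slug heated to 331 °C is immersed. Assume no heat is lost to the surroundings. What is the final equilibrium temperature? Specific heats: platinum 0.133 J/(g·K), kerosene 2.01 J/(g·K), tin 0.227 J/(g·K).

Let T be the final temperature. ΣQ_i = 0:
338·0.133·(T − 331) + 163·2.01·(T − 19.7) + 173·0.227·(T − 19.7) = 0
44.95(T − 331) + 327.63(T − 19.7) + 39.27(T − 19.7) = 0
(44.95 + 327.63 + 39.27) T = 44.95·331 + 327.63·19.7 + 39.27·19.7
T ≈ 53.68 °C

T_f ≈ 53.7 °C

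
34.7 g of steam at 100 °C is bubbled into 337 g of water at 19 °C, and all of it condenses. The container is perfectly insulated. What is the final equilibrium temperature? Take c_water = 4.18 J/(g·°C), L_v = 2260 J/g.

T_f ≈ 77.0 °C

Setting the total heat transfer to zero:
steam→water at 100 °C releases m L_v = 34.7·2260 = 78422
  condensate cools 100→T: 34.7·4.18·(T − 100) = 145.05(T − 100)
  water warms: 337·4.18·(T − 19) = 1408.7(T − 19)
1553.7 T = 78422 + 14505 + 26765 = 119691
T ≈ 77.04 °C (< 100 °C, so full condensation is consistent).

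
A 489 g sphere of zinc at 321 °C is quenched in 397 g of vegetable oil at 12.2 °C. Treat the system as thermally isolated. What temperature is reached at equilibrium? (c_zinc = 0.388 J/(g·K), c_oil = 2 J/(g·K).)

Conservation of energy gives ΣQ = 0:
489·0.388·(T − 321) + 397·2·(T − 12.2) = 0
189.73(T − 321) + 794(T − 12.2) = 0
(189.73 + 794) T = 189.73·321 + 794·12.2
T = 70591/983.73 ≈ 71.76 °C

T_f ≈ 71.8 °C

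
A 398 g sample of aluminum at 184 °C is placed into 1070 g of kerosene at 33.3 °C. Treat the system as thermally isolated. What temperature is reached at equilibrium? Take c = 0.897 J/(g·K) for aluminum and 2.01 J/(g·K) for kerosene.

Conservation of energy gives ΣQ = 0:
398×0.897×(T − 184) + 1070×2.01×(T − 33.3) = 0
357.01(T − 184) + 2150.7(T − 33.3) = 0
(357.01 + 2150.7) T = 357.01×184 + 2150.7×33.3
T = 137307 / 2507.7 = 54.8 °C

T_f ≈ 54.8 °C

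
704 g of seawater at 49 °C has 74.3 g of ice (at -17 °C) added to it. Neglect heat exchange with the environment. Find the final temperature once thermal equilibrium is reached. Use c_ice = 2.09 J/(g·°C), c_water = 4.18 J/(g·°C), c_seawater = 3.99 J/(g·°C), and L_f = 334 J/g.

T_f ≈ 35.3 °C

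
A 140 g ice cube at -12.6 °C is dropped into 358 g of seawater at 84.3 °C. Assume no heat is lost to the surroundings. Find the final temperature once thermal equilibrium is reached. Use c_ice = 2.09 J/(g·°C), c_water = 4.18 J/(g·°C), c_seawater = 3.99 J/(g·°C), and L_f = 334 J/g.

Heat gained plus heat lost sum to zero:
warm ice to 0 °C: 140·2.09·(0 − (-12.6)) = 3686.8; fusion: m_ice L_f = 140·334 = 46760; meltwater 0→T: 140·4.18·T = 585.2 T; seawater cools: 358·3.99·(T − 84.3) = 1428.4(T − 84.3)
2013.6 T = 120416 − 50447 = 69969
T ≈ 34.75 °C. Since T > 0 °C, the all-ice-melts assumption holds.

T_f ≈ 34.7 °C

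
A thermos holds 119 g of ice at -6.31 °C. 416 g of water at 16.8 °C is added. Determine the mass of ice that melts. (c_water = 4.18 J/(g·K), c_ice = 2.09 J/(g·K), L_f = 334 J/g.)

Water can give up m c ΔT = 416·4.18·16.8 = 29213 J before reaching 0 °C.
Of that, 119·2.09·6.31 = 1569.4 J goes to bring the ice to 0 °C, leaving 27644 J.
Fully melting the ice requires m_ice L_f = 119·334 = 39746 J.
27644 J < 39746 J, so only part of the ice melts and the system sits at 0 °C.
m_melted·334 = 27644  ⇒  m_melted ≈ 82.77 g.

m_melted ≈ 82.8 g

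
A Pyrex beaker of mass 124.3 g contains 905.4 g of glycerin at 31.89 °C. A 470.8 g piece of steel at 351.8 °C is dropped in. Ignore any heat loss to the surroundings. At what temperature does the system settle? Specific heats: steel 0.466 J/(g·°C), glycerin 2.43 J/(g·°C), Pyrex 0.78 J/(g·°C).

Setting the total heat transfer to zero:
470.8×0.466×(T − 351.8) + 905.4×2.43×(T − 31.89) + 124.3×0.78×(T − 31.89) = 0
2516.5 T = 150436
T ≈ 59.78 °C

T_f ≈ 59.8 °C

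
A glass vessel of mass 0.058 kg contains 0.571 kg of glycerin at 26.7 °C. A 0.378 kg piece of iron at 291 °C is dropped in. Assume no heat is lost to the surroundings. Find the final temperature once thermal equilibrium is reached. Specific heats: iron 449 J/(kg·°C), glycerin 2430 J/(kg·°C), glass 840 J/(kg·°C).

T_f ≈ 54.6 °C

T_f is the heat-capacity-weighted average of the initial temperatures:
T_f = (169.72×291 + 1387.5×26.7 + 48.72×26.7) / (169.72 + 1387.5 + 48.72)
    = 87737 / 1606 ≈ 54.63 °C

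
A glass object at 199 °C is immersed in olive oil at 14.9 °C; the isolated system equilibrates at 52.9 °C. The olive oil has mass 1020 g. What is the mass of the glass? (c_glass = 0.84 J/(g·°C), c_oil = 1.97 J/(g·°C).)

m ≈ 622 g

Net heat exchanged in the isolated system is zero:
m·0.84·(52.9 − 199) + 1020·1.97·(52.9 − 14.9) = 0
-122.72 m = -76357
m = -76357/-122.72 ≈ 622.2 g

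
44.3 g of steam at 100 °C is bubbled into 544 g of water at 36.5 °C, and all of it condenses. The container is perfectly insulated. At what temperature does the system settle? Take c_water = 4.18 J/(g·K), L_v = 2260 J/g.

T_f ≈ 82.0 °C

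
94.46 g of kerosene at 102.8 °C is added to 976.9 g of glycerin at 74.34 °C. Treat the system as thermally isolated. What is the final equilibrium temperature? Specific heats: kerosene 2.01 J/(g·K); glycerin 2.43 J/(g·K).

T_f ≈ 76.4 °C

Conservation of energy gives ΣQ = 0:
94.46*2.01*(T − 102.8) + 976.9*2.43*(T − 74.34) = 0
189.86(T − 102.8) + 2373.9(T − 74.34) = 0
2563.7 T = 195991
T = 195991 / 2563.7 = 76.4 °C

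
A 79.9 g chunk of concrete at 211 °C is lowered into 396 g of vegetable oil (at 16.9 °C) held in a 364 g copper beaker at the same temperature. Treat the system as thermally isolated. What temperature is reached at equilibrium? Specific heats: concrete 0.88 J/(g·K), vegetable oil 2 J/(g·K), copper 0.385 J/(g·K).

Conservation of energy gives ΣQ = 0:
79.9×0.88×(T − 211) + 396×2×(T − 16.9) + 364×0.385×(T − 16.9) = 0
70.31(T − 211) + 792(T − 16.9) + 140.14(T − 16.9) = 0
(70.31 + 792 + 140.14) T = 70.31×211 + 792×16.9 + 140.14×16.9
T ≈ 30.51 °C

T_f ≈ 30.5 °C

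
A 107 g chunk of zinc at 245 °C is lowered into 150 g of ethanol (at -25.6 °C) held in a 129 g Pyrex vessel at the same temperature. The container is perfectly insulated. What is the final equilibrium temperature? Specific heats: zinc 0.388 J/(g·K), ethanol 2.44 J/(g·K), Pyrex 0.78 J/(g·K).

T_f ≈ -3.5 °C

With ΣQ=0 the equilibrium temperature is the m·c-weighted mean:
T_f = (41.52*245 + 366*(-25.6) + 100.62*(-25.6)) / (41.52 + 366 + 100.62)
    = -1774.1 / 508.14 ≈ -3.49 °C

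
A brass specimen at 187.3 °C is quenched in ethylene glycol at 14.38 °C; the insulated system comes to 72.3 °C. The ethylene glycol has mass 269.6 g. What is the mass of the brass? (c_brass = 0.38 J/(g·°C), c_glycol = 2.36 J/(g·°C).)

m ≈ 843 g

Let T be the final temperature. ΣQ_i = 0:
m×0.38×(72.3 − 187.3) + 269.6×2.36×(72.3 − 14.38) = 0
-43.7 m = -36852
m = -36852/-43.7 ≈ 843.3 g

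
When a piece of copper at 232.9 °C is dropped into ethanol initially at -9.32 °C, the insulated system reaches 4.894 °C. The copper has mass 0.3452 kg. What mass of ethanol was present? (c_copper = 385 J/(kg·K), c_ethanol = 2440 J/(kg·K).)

m ≈ 0.874 kg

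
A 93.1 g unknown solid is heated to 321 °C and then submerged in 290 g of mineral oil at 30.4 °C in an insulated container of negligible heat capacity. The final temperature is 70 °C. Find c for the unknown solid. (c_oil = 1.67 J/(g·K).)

Energy conservation, ΣQ = 0:
93.1×c×(70 − 321) + 290×1.67×(70 − 30.4) = 0
-23368 c = -19178
c = -19178/-23368 ≈ 0.8207 J/(g·K)

c ≈ 0.821 J/(g·K)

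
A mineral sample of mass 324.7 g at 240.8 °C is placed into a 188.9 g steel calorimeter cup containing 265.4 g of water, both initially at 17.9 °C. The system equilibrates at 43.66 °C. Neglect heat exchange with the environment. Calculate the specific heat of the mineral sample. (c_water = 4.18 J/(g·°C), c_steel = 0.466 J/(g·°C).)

c ≈ 0.482 J/(g·°C)

Energy conservation, ΣQ = 0:
324.7×c×(43.66 − 240.8) + 265.4×4.18×(43.66 − 17.9) + 188.9×0.466×(43.66 − 17.9) = 0
-64011 c = -30845
c = -30845/-64011 ≈ 0.4819 J/(g·°C)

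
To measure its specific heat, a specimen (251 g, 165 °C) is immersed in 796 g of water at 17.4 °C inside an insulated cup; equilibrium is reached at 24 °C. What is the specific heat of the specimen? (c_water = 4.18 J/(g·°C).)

Heat lost by the specimen = heat gained by the water:
251×c×(165 − 24) = 796×4.18×(24 − 17.4)
35391 c = 21960  ⇒  c ≈ 0.6205 J/(g·°C)

c ≈ 0.62 J/(g·°C)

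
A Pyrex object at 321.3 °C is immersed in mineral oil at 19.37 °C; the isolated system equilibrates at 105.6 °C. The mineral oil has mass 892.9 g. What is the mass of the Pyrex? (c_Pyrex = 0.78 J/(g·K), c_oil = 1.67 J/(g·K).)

Heat lost by the Pyrex = heat gained by the oil:
m·0.78·(321.3 − 105.6) = 892.9·1.67·(105.6 − 19.37)
168.25 m = 128581  ⇒  m ≈ 764.2 g

m ≈ 764 g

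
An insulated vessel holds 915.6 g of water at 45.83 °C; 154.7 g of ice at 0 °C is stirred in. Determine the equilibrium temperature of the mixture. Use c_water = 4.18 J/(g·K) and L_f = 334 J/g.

Energy conservation, ΣQ = 0:
melt ice: 154.7×334 = 51670
  warm the meltwater: 646.65 T
  water: 3827.2(T − 45.83)
4473.9 T = 175401 − 51670 = 123731
T ≈ 27.66 °C (positive, so assuming full melt was valid).

T_f ≈ 27.7 °C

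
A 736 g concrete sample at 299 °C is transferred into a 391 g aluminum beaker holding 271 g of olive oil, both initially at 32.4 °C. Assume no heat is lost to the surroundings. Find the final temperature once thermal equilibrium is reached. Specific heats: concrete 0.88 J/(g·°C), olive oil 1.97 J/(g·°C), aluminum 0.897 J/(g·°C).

Let T be the final temperature. ΣQ_i = 0:
736×0.88×(T − 299) + 271×1.97×(T − 32.4) + 391×0.897×(T − 32.4) = 0
1532.3 T = 222317
T = 222317 / 1532.3 = 145 °C

T_f ≈ 145.1 °C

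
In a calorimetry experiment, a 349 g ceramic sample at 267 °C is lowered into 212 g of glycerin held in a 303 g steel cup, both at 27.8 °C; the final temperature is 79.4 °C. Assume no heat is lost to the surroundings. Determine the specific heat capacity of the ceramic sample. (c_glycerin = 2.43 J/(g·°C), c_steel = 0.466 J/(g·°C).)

c ≈ 0.517 J/(g·°C)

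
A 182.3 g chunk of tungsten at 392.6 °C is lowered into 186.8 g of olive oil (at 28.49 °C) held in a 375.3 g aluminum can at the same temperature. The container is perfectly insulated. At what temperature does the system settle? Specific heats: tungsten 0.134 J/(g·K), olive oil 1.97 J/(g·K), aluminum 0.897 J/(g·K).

Setting the total heat transfer to zero:
182.3·0.134·(T − 392.6) + 186.8·1.97·(T − 28.49) + 375.3·0.897·(T − 28.49) = 0
24.43(T − 392.6) + 368(T − 28.49) + 336.64(T − 28.49) = 0
729.07 T = 29666
T = 29666/729.07 ≈ 40.69 °C

T_f ≈ 40.7 °C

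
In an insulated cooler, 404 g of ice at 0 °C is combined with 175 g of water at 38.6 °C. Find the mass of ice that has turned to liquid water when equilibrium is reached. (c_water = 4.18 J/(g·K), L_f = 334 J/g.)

m_melted ≈ 84.5 g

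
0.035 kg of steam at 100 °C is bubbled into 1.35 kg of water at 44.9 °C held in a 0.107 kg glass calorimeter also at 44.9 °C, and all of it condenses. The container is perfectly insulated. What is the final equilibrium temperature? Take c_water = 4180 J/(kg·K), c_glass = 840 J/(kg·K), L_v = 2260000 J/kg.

T_f ≈ 59.7 °C

Let T be the final temperature. ΣQ_i = 0:
steam→water at 100 °C releases m L_v = 0.035·2260000 = 79100; condensed water 100 °C→T: 146.3(T − 100); original water: 5643(T − 44.9); glass cup: 0.107·840·(T − 44.9) = 89.88(T − 44.9)
5879.2 T = 79100 + 14630 + 257406 = 351136
T ≈ 59.73 °C, under the boiling point, so the assumption holds.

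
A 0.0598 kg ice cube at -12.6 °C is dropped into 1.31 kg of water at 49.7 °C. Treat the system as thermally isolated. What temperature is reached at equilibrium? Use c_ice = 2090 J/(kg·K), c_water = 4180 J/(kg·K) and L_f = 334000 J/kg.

Setting the total heat transfer to zero:
ice -12.6→0 °C: 0.0598·2090·12.6 = 1574.8; melt ice: 0.0598·334000 = 19973; meltwater 0→T: 0.0598·4180·T = 249.96 T; water: 5475.8(T − 49.7)
5725.8 T = 272147 − 21548 = 250599
T ≈ 43.77 °C — above 0 °C, consistent with complete melting.

T_f ≈ 43.8 °C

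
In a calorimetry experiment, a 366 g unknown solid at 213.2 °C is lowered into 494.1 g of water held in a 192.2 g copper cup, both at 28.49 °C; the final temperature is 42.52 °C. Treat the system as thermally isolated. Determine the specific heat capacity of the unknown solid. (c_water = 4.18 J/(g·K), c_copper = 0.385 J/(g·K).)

c ≈ 0.48 J/(g·K)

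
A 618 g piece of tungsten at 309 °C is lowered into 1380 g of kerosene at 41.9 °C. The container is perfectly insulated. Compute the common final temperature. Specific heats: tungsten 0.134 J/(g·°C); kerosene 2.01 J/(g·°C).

Conservation of energy gives ΣQ = 0:
618·0.134·(T − 309) + 1380·2.01·(T − 41.9) = 0
(82.81 + 2773.8) T = 82.81·309 + 2773.8·41.9
T ≈ 49.64 °C

T_f ≈ 49.6 °C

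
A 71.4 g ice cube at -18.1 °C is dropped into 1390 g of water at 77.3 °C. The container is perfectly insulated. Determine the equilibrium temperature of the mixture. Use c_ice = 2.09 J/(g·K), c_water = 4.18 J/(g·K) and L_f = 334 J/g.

T_f ≈ 69.2 °C

Heat gained plus heat lost sum to zero:
warm ice to 0 °C: 71.4·2.09·(0 − (-18.1)) = 2701; latent heat to melt: 71.4·334 = 23848; meltwater 0→T: 71.4·4.18·T = 298.45 T; water: 5810.2(T − 77.3)
6108.7 T = 449128 − 26549 = 422580
T ≈ 69.18 °C — above 0 °C, consistent with complete melting.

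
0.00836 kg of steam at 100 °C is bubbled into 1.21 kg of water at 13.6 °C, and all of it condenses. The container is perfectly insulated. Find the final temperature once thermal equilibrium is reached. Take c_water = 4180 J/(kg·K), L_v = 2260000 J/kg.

T_f ≈ 17.9 °C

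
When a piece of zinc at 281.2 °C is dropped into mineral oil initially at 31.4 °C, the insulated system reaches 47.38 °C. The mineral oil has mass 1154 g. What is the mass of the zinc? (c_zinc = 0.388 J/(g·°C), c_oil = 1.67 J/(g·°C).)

m ≈ 339 g

Setting the total heat transfer to zero:
m·0.388·(47.38 − 281.2) + 1154·1.67·(47.38 − 31.4) = 0
-90.72 m = -30796
m = -30796/-90.72 ≈ 339.5 g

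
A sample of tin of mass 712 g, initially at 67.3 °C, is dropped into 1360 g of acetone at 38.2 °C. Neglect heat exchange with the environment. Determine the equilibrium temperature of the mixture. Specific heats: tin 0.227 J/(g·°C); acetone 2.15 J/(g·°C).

With ΣQ=0 the equilibrium temperature is the m·c-weighted mean:
T_f = (161.62*67.3 + 2924*38.2) / (161.62 + 2924)
    = 122574 / 3085.6 ≈ 39.72 °C

T_f ≈ 39.7 °C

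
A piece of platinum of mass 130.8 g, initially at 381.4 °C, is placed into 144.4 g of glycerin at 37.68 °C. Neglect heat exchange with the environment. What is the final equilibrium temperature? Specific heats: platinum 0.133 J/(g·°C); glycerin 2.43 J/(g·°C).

T_f is the heat-capacity-weighted average of the initial temperatures:
T_f = (17.4·381.4 + 350.89·37.68) / (17.4 + 350.89)
    = 19857 / 368.29 ≈ 53.92 °C

T_f ≈ 53.9 °C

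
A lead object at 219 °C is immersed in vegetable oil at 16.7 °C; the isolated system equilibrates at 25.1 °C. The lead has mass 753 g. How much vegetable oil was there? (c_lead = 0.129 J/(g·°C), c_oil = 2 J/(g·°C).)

m ≈ 1120 g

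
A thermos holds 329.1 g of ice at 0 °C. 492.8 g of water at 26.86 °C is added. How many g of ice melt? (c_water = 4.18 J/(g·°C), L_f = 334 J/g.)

m_melted ≈ 166 g

Cooling the water to 0 °C releases 492.8×4.18×26.86 = 55329 J.
Melting all 329.1 g of ice would need 329.1×334 = 109919 J.
55329 J < 109919 J, so only part of the ice melts and the system sits at 0 °C.
m_melt = 55329 / L_f = 165.7 g.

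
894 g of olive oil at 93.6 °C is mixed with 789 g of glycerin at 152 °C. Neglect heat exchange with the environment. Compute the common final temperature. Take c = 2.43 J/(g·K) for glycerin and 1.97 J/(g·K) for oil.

T_f ≈ 124.0 °C

Setting the total heat transfer to zero:
789×2.43×(T − 152) + 894×1.97×(T − 93.6) = 0
1917.3(T − 152) + 1761.2(T − 93.6) = 0
3678.5 T = 456271
T ≈ 124.04 °C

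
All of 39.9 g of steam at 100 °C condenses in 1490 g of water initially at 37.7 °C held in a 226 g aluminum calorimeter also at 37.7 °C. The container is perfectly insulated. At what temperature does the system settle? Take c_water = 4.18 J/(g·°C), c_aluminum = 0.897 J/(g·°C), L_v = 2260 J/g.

Taking heat into each body as positive, Σ m c ΔT = 0:
steam→water at 100 °C releases m L_v = 39.9·2260 = 90174
  condensed water 100 °C→T: 166.78(T − 100)
  water warms: 1490·4.18·(T − 37.7) = 6228.2(T − 37.7)
  cup: 202.72(T − 37.7)
6597.7 T = 90174 + 16678 + 242446 = 349298
T ≈ 52.94 °C — below 100 °C, confirming all the steam condensed.

T_f ≈ 52.9 °C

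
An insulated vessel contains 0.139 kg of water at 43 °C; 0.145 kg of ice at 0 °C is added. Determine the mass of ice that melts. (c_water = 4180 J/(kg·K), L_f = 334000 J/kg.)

Water can give up m c ΔT = 0.139·4180·43 = 24984 J before reaching 0 °C.
Fully melting the ice requires m_ice L_f = 0.145·334000 = 48430 J.
24984 J < 48430 J, so only part of the ice melts and the system sits at 0 °C.
m_melt = 24984 / L_f = 0.0748 kg.

m_melted ≈ 0.0748 kg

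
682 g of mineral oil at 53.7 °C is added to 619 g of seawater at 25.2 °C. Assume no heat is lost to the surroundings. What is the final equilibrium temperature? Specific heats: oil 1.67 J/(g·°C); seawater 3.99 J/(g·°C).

T_f ≈ 34.2 °C

Heat lost by the oil equals heat gained by the seawater:
682·1.67·(53.7 − T) = 619·3.99·(T − 25.2)
1138.9(53.7 − T) = 2469.8(T − 25.2)
3608.8 T = 123400  ⇒  T ≈ 34.19 °C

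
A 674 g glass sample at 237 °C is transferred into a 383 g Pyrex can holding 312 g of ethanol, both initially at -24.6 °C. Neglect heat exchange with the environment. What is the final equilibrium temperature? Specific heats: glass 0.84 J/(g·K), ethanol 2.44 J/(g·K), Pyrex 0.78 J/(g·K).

T_f ≈ 66.5 °C

Taking heat into each body as positive, Σ m c ΔT = 0:
674×0.84×(T − 237) + 312×2.44×(T − (-24.6)) + 383×0.78×(T − (-24.6)) = 0
1626.2 T = 108103
T = 108103/1626.2 ≈ 66.48 °C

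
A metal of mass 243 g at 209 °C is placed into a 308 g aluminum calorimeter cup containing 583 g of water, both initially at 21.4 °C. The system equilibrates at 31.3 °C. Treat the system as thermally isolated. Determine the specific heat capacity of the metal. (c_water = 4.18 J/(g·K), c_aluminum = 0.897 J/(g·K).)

c ≈ 0.622 J/(g·K)

Energy conservation, ΣQ = 0:
243·c·(31.3 − 209) + 583·4.18·(31.3 − 21.4) + 308·0.897·(31.3 − 21.4) = 0
-43181 c = -26861
c = -26861/-43181 ≈ 0.6221 J/(g·K)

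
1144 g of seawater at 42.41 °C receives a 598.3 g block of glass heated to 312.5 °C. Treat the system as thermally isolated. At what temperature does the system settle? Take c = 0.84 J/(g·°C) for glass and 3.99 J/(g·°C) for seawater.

T_f is the heat-capacity-weighted average of the initial temperatures:
T_f = (502.57·312.5 + 4564.6·42.41) / (502.57 + 4564.6)
    = 350637 / 5067.1 ≈ 69.20 °C

T_f ≈ 69.2 °C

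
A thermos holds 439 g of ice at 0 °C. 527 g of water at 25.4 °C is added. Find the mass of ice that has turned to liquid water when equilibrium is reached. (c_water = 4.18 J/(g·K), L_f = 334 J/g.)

m_melted ≈ 168 g

Heat available from the water dropping to 0 °C: 527·4.18·25.4 = 55953 J.
Fully melting the ice requires m_ice L_f = 439·334 = 146626 J.
55953 J < 146626 J, so only part of the ice melts and the system sits at 0 °C.
m_melted·334 = 55953  ⇒  m_melted ≈ 167.5 g.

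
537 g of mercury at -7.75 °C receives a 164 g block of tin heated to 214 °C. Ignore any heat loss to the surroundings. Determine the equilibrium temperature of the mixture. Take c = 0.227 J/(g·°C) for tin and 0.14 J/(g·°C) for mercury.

Heat gained plus heat lost sum to zero:
164·0.227·(T − 214) + 537·0.14·(T − (-7.75)) = 0
(37.23 + 75.18) T = 37.23·214 + 75.18·(-7.75)
T ≈ 65.69 °C

T_f ≈ 65.7 °C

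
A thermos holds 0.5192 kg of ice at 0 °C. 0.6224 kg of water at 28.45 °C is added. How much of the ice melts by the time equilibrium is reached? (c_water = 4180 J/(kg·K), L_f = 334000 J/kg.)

m_melted ≈ 0.222 kg

Heat available from the water dropping to 0 °C: 0.6224×4180×28.45 = 74016 J.
Melting all 0.5192 kg of ice would need 0.5192×334000 = 173413 J.
That's not enough to melt it all — equilibrium is at 0 °C with ice remaining.
Mass melted = 74016/334000 ≈ 0.2216 kg.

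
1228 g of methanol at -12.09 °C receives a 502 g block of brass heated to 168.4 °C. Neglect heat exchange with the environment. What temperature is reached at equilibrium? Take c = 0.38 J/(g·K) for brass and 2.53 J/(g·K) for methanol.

T_f ≈ -1.6 °C

Setting the total heat transfer to zero:
502·0.38·(T − 168.4) + 1228·2.53·(T − (-12.09)) = 0
(190.76 + 3106.8) T = 190.76·168.4 + 3106.8·(-12.09)
T = -5437.7/3297.6 ≈ -1.65 °C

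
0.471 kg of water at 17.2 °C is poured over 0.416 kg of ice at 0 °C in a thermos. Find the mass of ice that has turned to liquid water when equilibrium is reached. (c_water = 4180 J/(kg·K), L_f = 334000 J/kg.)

Water can give up m c ΔT = 0.471·4180·17.2 = 33863 J before reaching 0 °C.
To melt every bit of ice: 0.416·334000 = 138944 J.
Since 33863 < 138944 J, not all the ice melts; equilibrium is at 0 °C.
m_melt = 33863 / L_f = 0.1014 kg.

m_melted ≈ 0.101 kg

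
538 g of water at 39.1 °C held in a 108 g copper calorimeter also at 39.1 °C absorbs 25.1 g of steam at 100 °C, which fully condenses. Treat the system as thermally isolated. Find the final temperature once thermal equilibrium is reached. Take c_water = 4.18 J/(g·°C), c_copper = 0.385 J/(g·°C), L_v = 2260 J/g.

T_f ≈ 65.4 °C

Net heat exchanged in the isolated system is zero:
steam→water at 100 °C releases m L_v = 25.1·2260 = 56726
  condensate cools 100→T: 25.1·4.18·(T − 100) = 104.92(T − 100)
  original water: 2248.8(T − 39.1)
  copper cup: 108·0.385·(T − 39.1) = 41.58(T − 39.1)
2395.3 T = 56726 + 10492 + 89555 = 156773
T ≈ 65.45 °C, under the boiling point, so the assumption holds.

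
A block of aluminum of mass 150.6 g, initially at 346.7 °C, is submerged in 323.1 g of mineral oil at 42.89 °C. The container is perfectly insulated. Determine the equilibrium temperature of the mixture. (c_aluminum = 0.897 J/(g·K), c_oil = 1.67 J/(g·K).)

Setting the total heat transfer to zero:
150.6·0.897·(T − 346.7) + 323.1·1.67·(T − 42.89) = 0
674.67 T = 69978
T = 69978 / 674.67 = 104 °C

T_f ≈ 103.7 °C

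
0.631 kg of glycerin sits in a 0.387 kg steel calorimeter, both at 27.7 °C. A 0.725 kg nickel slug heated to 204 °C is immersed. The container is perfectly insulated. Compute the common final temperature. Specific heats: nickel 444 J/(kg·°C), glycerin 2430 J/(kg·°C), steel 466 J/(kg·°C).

T_f ≈ 55.6 °C

Taking heat into each body as positive, Σ m c ΔT = 0:
0.725×444×(T − 204) + 0.631×2430×(T − 27.7) + 0.387×466×(T − 27.7) = 0
321.9(T − 204) + 1533.3(T − 27.7) + 180.34(T − 27.7) = 0
2035.6 T = 113136
T = 113136 / 2035.6 = 55.6 °C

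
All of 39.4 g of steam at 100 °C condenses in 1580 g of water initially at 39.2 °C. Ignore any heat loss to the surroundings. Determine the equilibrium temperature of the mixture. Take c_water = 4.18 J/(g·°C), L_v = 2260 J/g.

Sum of m c ΔT and latent-heat terms is zero:
condense steam: −39.4·2260 = −89044
  condensed water 100 °C→T: 164.69(T − 100)
  water warms: 1580·4.18·(T − 39.2) = 6604.4(T − 39.2)
6769.1 T = 89044 + 16469 + 258892 = 364406
T ≈ 53.83 °C (< 100 °C, so full condensation is consistent).

T_f ≈ 53.8 °C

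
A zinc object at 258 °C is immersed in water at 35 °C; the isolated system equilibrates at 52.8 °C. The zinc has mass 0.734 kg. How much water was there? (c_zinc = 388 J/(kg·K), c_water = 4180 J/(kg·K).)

Heat lost by the zinc = heat gained by the water:
0.734×388×(258 − 52.8) = m×4180×(52.8 − 35)
74404 m = 58439  ⇒  m ≈ 0.7854 kg

m ≈ 0.785 kg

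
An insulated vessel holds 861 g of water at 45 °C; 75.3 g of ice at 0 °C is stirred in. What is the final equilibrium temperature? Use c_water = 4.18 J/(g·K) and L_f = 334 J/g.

T_f ≈ 35.0 °C

Taking heat into each body as positive, Σ m c ΔT = 0:
melt ice: 75.3·334 = 25150
  meltwater 0→T: 75.3·4.18·T = 314.75 T
  water cools: 861·4.18·(T − 45) = 3599(T − 45)
3913.7 T = 161954 − 25150 = 136804
T ≈ 34.95 °C — above 0 °C, consistent with complete melting.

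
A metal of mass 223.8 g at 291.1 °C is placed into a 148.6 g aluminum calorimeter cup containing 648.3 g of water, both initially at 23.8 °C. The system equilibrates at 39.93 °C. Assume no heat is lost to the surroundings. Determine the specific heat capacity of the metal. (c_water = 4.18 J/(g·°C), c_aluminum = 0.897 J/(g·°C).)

c ≈ 0.816 J/(g·°C)

Taking heat into each body as positive, Σ m c ΔT = 0:
223.8×c×(39.93 − 291.1) + 648.3×4.18×(39.93 − 23.8) + 148.6×0.897×(39.93 − 23.8) = 0
-56212 c = -45861
c = -45861/-56212 ≈ 0.8159 J/(g·°C)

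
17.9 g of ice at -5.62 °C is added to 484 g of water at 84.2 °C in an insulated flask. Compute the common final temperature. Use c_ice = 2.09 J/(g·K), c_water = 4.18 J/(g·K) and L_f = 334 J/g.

Taking heat into each body as positive, Σ m c ΔT = 0:
warm ice to 0 °C: 17.9·2.09·(0 − (-5.62)) = 210.25
  melt ice: 17.9·334 = 5978.6
  meltwater 0→T: 17.9·4.18·T = 74.82 T
  water: 2023.1(T − 84.2)
2097.9 T = 170347 − 6188.8 = 164158
T ≈ 78.25 °C — above 0 °C, consistent with complete melting.

T_f ≈ 78.2 °C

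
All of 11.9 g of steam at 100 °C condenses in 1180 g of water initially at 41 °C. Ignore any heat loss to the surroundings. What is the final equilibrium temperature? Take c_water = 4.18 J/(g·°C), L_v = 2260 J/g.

T_f ≈ 47.0 °C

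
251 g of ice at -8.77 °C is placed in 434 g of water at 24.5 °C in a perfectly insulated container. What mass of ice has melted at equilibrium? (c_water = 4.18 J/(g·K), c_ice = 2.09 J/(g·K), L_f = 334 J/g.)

m_melted ≈ 119 g

Heat available from the water dropping to 0 °C: 434·4.18·24.5 = 44446 J.
Of that, 251·2.09·8.77 = 4600.7 J goes to bring the ice to 0 °C, leaving 39845 J.
Melting all 251 g of ice would need 251·334 = 83834 J.
That's not enough to melt it all — equilibrium is at 0 °C with ice remaining.
m_melted·334 = 39845  ⇒  m_melted ≈ 119.3 g.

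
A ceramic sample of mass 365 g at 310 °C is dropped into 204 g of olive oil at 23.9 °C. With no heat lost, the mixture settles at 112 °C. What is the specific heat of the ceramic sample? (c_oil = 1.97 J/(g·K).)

c ≈ 0.49 J/(g·K)

Setting the total heat transfer to zero:
365·c·(112 − 310) + 204·1.97·(112 − 23.9) = 0
-72270 c = -35406
c = -35406/-72270 ≈ 0.4899 J/(g·K)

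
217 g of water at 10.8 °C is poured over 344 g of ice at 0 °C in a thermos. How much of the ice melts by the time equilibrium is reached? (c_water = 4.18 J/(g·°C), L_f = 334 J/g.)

m_melted ≈ 29.3 g

Water can give up m c ΔT = 217·4.18·10.8 = 9796.2 J before reaching 0 °C.
To melt every bit of ice: 344·334 = 114896 J.
Since 9796.2 < 114896 J, not all the ice melts; equilibrium is at 0 °C.
m_melted·334 = 9796.2  ⇒  m_melted ≈ 29.33 g.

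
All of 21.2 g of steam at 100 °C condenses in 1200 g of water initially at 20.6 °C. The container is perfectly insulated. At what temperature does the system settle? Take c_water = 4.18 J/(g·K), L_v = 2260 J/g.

Conservation of energy gives ΣQ = 0:
latent heat released on condensation: 21.2×2260 = 47912
  condensate cools 100→T: 21.2×4.18×(T − 100) = 88.62(T − 100)
  original water: 5016(T − 20.6)
5104.6 T = 47912 + 8861.6 + 103330 = 160103
T ≈ 31.36 °C, under the boiling point, so the assumption holds.

T_f ≈ 31.4 °C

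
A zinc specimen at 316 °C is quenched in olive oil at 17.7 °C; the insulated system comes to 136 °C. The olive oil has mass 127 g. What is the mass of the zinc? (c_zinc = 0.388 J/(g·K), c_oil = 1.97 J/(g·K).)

m ≈ 424 g

|Q_zinc| = |Q_oil|:
m×0.388×(316 − 136) = 127×1.97×(136 − 17.7)
69.84 m = 29597  ⇒  m ≈ 423.8 g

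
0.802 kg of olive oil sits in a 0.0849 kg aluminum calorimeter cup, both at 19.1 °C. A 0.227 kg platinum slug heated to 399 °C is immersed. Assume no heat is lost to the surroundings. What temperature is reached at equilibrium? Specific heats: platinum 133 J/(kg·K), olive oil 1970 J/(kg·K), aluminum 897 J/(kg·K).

Conservation of energy gives ΣQ = 0:
0.227·133·(T − 399) + 0.802·1970·(T − 19.1) + 0.0849·897·(T − 19.1) = 0
30.19(T − 399) + 1579.9(T − 19.1) + 76.16(T − 19.1) = 0
1686.3 T = 43678
T = 43678 / 1686.3 = 25.9 °C

T_f ≈ 25.9 °C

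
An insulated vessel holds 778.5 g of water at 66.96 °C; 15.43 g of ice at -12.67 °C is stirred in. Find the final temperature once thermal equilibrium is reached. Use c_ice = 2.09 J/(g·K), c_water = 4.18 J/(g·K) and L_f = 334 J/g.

Energy balance with sensible and latent terms:
warm ice to 0 °C: 15.43×2.09×(0 − (-12.67)) = 408.59
  fusion: m_ice L_f = 15.43×334 = 5153.6
  meltwater 0→T: 15.43×4.18×T = 64.5 T
  water: 3254.1(T − 66.96)
3318.6 T = 217897 − 5562.2 = 212334
T ≈ 63.98 °C (positive, so assuming full melt was valid).

T_f ≈ 64.0 °C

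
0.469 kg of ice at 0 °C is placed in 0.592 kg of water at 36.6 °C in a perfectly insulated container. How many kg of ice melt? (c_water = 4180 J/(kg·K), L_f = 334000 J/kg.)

m_melted ≈ 0.271 kg

Water can give up m c ΔT = 0.592×4180×36.6 = 90569 J before reaching 0 °C.
Melting all 0.469 kg of ice would need 0.469×334000 = 156646 J.
Since 90569 < 156646 J, not all the ice melts; equilibrium is at 0 °C.
m_melt = 90569 / L_f = 0.2712 kg.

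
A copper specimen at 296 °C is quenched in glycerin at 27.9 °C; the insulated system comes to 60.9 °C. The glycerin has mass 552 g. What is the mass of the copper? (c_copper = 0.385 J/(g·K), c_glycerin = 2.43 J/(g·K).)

|Q_copper| = |Q_glycerin|:
m·0.385·(296 − 60.9) = 552·2.43·(60.9 − 27.9)
90.51 m = 44265  ⇒  m ≈ 489 g

m ≈ 489 g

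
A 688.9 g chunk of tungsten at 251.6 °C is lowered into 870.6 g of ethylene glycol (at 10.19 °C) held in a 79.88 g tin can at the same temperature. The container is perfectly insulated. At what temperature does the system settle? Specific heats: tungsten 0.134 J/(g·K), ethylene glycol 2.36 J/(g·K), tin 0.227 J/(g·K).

T_f ≈ 20.5 °C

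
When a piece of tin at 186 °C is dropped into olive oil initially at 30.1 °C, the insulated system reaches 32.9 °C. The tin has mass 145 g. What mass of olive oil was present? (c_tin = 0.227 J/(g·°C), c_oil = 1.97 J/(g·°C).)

Heat gained plus heat lost sum to zero:
145·0.227·(32.9 − 186) + m·1.97·(32.9 − 30.1) = 0
5.516 m = 5039.3
m = 5039.3/5.516 ≈ 913.6 g

m ≈ 914 g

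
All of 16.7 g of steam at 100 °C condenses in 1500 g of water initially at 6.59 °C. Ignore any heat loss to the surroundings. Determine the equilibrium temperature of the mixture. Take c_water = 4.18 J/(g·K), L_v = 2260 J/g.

Setting the total heat transfer to zero:
condense steam: −16.7×2260 = −37742
  condensate cools 100→T: 16.7×4.18×(T − 100) = 69.81(T − 100)
  water warms: 1500×4.18×(T − 6.59) = 6270(T − 6.59)
6339.8 T = 37742 + 6980.6 + 41319 = 86042
T ≈ 13.57 °C (< 100 °C, so full condensation is consistent).

T_f ≈ 13.6 °C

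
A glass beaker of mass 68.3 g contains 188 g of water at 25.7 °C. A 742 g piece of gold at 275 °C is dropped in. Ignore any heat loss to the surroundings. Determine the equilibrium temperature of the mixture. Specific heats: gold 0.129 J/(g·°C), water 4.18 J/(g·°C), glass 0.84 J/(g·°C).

Heat gained plus heat lost sum to zero:
742×0.129×(T − 275) + 188×4.18×(T − 25.7) + 68.3×0.84×(T − 25.7) = 0
95.72(T − 275) + 785.84(T − 25.7) + 57.37(T − 25.7) = 0
(95.72 + 785.84 + 57.37) T = 95.72×275 + 785.84×25.7 + 57.37×25.7
T = 47993/938.93 ≈ 51.11 °C

T_f ≈ 51.1 °C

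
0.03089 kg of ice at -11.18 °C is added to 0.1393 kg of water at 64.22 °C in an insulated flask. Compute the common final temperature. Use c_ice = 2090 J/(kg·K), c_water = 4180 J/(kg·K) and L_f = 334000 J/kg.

T_f ≈ 37.0 °C

Conservation of energy gives ΣQ = 0:
ice -11.18→0 °C: 0.03089·2090·11.18 = 721.78
  latent heat to melt: 0.03089·334000 = 10317
  meltwater 0→T: 0.03089·4180·T = 129.12 T
  water: 582.27(T − 64.22)
711.39 T = 37394 − 11039 = 26355
T ≈ 37.05 °C (positive, so assuming full melt was valid).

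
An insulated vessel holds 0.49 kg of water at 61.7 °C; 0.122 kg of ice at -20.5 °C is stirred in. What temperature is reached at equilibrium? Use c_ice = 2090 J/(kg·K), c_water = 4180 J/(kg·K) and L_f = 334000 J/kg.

T_f ≈ 31.4 °C

Taking heat into each body as positive, Σ m c ΔT = 0:
ice -20.5→0 °C: 0.122·2090·20.5 = 5227.1; latent heat to melt: 0.122·334000 = 40748; meltwater 0→T: 0.122·4180·T = 509.96 T; water cools: 0.49·4180·(T − 61.7) = 2048.2(T − 61.7)
2558.2 T = 126374 − 45975 = 80399
T ≈ 31.43 °C. Since T > 0 °C, the all-ice-melts assumption holds.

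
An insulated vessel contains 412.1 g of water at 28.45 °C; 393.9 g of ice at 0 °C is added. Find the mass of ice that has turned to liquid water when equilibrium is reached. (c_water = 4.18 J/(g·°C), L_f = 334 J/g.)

Heat available from the water dropping to 0 °C: 412.1·4.18·28.45 = 49007 J.
To melt every bit of ice: 393.9·334 = 131563 J.
Since 49007 < 131563 J, not all the ice melts; equilibrium is at 0 °C.
Mass melted = 49007/334 ≈ 146.7 g.

m_melted ≈ 147 g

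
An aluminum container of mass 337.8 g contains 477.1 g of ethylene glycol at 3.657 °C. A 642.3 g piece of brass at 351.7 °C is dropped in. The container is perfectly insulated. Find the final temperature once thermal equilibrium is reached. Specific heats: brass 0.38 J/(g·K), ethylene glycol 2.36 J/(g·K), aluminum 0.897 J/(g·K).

T_f ≈ 54.4 °C

T_f is the heat-capacity-weighted average of the initial temperatures:
T_f = (244.07*351.7 + 1126*3.657 + 303.01*3.657) / (244.07 + 1126 + 303.01)
    = 91067 / 1673 ≈ 54.43 °C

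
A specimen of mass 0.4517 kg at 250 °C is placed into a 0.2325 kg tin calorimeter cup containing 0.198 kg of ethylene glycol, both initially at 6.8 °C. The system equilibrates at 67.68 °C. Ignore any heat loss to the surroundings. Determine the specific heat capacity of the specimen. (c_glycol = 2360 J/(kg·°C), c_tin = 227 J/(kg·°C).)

c ≈ 384 J/(kg·°C)

Let T be the final temperature. ΣQ_i = 0:
0.4517·c·(67.68 − 250) + 0.198·2360·(67.68 − 6.8) + 0.2325·227·(67.68 − 6.8) = 0
-82.35 c = -31661
c = -31661/-82.35 ≈ 384.5 J/(kg·°C)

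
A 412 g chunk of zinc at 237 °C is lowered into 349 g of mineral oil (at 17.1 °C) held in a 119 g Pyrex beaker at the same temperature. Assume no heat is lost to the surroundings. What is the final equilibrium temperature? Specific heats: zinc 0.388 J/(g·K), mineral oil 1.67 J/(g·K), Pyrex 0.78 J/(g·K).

Energy conservation, ΣQ = 0:
412*0.388*(T − 237) + 349*1.67*(T − 17.1) + 119*0.78*(T − 17.1) = 0
159.86(T − 237) + 582.83(T − 17.1) + 92.82(T − 17.1) = 0
835.51 T = 49439
T = 49439/835.51 ≈ 59.17 °C

T_f ≈ 59.2 °C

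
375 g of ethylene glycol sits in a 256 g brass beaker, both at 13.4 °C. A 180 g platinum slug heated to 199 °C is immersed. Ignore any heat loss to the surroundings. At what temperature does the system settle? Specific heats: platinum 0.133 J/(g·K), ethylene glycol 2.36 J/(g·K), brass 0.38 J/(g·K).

T_f ≈ 17.8 °C

Conservation of energy gives ΣQ = 0:
180·0.133·(T − 199) + 375·2.36·(T − 13.4) + 256·0.38·(T − 13.4) = 0
23.94(T − 199) + 885(T − 13.4) + 97.28(T − 13.4) = 0
(23.94 + 885 + 97.28) T = 23.94·199 + 885·13.4 + 97.28·13.4
T = 17927 / 1006.2 = 17.8 °C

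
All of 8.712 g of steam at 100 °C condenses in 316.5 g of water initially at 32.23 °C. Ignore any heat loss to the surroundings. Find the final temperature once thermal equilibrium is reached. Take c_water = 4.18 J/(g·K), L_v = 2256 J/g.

T_f ≈ 48.5 °C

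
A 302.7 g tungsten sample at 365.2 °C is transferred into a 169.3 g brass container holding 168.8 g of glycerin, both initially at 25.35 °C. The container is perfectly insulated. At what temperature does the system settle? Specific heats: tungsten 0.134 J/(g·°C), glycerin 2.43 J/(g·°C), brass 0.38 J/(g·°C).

T_f ≈ 52.1 °C

Heat gained plus heat lost sum to zero:
302.7·0.134·(T − 365.2) + 168.8·2.43·(T − 25.35) + 169.3·0.38·(T − 25.35) = 0
40.56(T − 365.2) + 410.18(T − 25.35) + 64.33(T − 25.35) = 0
(40.56 + 410.18 + 64.33) T = 40.56·365.2 + 410.18·25.35 + 64.33·25.35
T = 26842 / 515.08 = 52.1 °C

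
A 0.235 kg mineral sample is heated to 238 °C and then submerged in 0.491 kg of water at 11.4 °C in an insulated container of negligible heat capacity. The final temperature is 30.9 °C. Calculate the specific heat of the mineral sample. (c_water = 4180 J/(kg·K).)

c ≈ 822 J/(kg·K)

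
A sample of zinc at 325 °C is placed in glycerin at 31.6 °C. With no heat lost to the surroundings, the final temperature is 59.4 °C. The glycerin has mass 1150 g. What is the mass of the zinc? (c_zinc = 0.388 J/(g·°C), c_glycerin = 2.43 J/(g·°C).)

m ≈ 754 g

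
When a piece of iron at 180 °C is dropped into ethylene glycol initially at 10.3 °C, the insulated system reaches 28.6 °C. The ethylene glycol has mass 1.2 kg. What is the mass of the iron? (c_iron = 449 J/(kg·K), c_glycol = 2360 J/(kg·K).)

Energy conservation, ΣQ = 0:
m×449×(28.6 − 180) + 1.2×2360×(28.6 − 10.3) = 0
-67979 m = -51826
m = -51826/-67979 ≈ 0.7624 kg

m ≈ 0.762 kg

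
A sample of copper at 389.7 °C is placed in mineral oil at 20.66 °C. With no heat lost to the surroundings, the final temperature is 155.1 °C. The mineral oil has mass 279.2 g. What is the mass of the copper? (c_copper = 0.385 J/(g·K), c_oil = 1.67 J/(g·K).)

m ≈ 694 g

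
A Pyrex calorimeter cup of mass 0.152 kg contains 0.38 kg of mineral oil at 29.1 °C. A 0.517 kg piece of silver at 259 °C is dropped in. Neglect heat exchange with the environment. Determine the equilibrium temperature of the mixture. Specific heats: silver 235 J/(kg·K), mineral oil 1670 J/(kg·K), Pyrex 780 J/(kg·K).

T_f ≈ 61.0 °C

Heat gained plus heat lost sum to zero:
0.517·235·(T − 259) + 0.38·1670·(T − 29.1) + 0.152·780·(T − 29.1) = 0
121.5(T − 259) + 634.6(T − 29.1) + 118.56(T − 29.1) = 0
(121.5 + 634.6 + 118.56) T = 121.5·259 + 634.6·29.1 + 118.56·29.1
T ≈ 61.03 °C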